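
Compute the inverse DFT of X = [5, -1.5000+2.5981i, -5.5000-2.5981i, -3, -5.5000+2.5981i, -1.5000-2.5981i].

x[n] = (1/6) Σ(k=0 to 5) X[k] · e^(2πikn/6)

Computing each x[n]:
x[0] = -2
x[1] = 2
x[2] = 0
x[3] = 0
x[4] = 3
x[5] = 2

x = [-2, 2, 0, 0, 3, 2]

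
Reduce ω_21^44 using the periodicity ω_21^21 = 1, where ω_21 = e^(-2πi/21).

Since ω_21^21 = 1, powers reduce modulo 21.
44 mod 21 = 2
So ω_21^44 = ω_21^2 = e^(-2πi·2/21)

ω_21^44 = ω_21^2 = 0.8262-0.5633i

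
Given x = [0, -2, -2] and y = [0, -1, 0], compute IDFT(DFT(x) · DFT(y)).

(x ⊛ y)[n] = Σ(m=0 to 2) x[m] · y[(n-m) mod 3]

Computing each output sample:
(x ⊛ y)[0] = 2
(x ⊛ y)[1] = 0
(x ⊛ y)[2] = 2

x ⊛ y = [2, 0, 2]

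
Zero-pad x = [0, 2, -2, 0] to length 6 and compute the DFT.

Original 4-point DFT: [0, 2-2i, -4, 2+2i]
Zero-padded 6-point DFT provides frequency interpolation.

DFT_6([x, 0, ...]) = [0, 2, -3.4641i, -4, 3.4641i, 2]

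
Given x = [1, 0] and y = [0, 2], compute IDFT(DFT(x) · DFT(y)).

(x ⊛ y)[n] = Σ(m=0 to 1) x[m] · y[(n-m) mod 2]

Computing each output sample:
(x ⊛ y)[0] = 0
(x ⊛ y)[1] = 2

x ⊛ y = [0, 2]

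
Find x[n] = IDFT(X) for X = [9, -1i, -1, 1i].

x[n] = (1/4) Σ(k=0 to 3) X[k] · e^(2πikn/4)

Computing each x[n]:
x[0] = 2
x[1] = 3
x[2] = 2
x[3] = 2

x = [2, 3, 2, 2]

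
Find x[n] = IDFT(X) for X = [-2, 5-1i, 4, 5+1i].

x[n] = (1/4) Σ(k=0 to 3) X[k] · e^(2πikn/4)

Computing each x[n]:
x[0] = 3
x[1] = -1
x[2] = -2
x[3] = -2

x = [3, -1, -2, -2]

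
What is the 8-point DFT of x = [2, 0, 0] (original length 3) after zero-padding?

Original 3-point DFT: [2, 2, 2]
Zero-padded 8-point DFT provides frequency interpolation.

DFT_8([x, 0, ...]) = [2, 2, 2, 2, 2, 2, 2, 2]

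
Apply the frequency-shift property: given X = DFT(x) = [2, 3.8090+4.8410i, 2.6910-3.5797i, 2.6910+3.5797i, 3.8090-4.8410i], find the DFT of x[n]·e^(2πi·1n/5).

Modulation property: DFT(ω_5^(-1n)·x[n]) = X[(k-1) mod 5], so circularly shift X by 1 positions.

X[k-1] = [3.8090-4.8410i, 2, 3.8090+4.8410i, 2.6910-3.5797i, 2.6910+3.5797i]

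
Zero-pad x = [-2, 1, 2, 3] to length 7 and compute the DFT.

Original 4-point DFT: [4, -4+2i, -4, -4-2i]
Zero-padded 7-point DFT provides frequency interpolation.

DFT_7([x, 0, ...]) = [4, -4.5245-4.0333i, -2.1540+2.2383i, -2.3216-1.7950i, -2.3216+1.7950i, -2.1540-2.2383i, -4.5245+4.0333i]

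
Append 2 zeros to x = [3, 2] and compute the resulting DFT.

Original 2-point DFT: [5, 1]
Zero-padded 4-point DFT provides frequency interpolation.

DFT_4([x, 0, ...]) = [5, 3-2i, 1, 3+2i]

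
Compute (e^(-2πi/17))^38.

Since ω_17^17 = 1, powers reduce modulo 17.
38 mod 17 = 4
So ω_17^38 = ω_17^4 = e^(-2πi·4/17)

ω_17^38 = ω_17^4 = 0.0923-0.9957i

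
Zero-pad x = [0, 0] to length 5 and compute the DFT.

Original 2-point DFT: [0, 0]
Zero-padded 5-point DFT provides frequency interpolation.

DFT_5([x, 0, ...]) = [0, 0, 0, 0, 0]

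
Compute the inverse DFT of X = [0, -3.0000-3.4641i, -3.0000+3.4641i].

x[n] = (1/3) Σ(k=0 to 2) X[k] · e^(2πikn/3)

Computing each x[n]:
x[0] = -2
x[1] = 3
x[2] = -1

x = [-2, 3, -1]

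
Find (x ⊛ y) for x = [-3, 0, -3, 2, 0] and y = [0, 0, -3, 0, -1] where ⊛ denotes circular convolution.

(x ⊛ y)[n] = Σ(m=0 to 4) x[m] · y[(n-m) mod 5]

Computing each output sample:
(x ⊛ y)[0] = -6
(x ⊛ y)[1] = 3
(x ⊛ y)[2] = 7
(x ⊛ y)[3] = 0
(x ⊛ y)[4] = 12

x ⊛ y = [-6, 3, 7, 0, 12]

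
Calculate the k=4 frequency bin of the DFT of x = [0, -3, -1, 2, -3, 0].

X[4] = Σ(n=0 to 5) x[n] · ω_6^(4n) where ω_6 = e^(-2πi/6)
= (0)·ω_6^0 + (-3)·ω_6^4 + (-1)·ω_6^8 + (2)·ω_6^12 + (-3)·ω_6^16 + (0)·ω_6^20

X[4] = 5.5000-4.3301i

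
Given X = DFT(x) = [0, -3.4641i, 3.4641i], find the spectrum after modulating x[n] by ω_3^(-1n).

Modulation property: DFT(ω_3^(-1n)·x[n]) = X[(k-1) mod 3], so circularly shift X by 1 positions.

X[k-1] = [3.4641i, 0, -3.4641i]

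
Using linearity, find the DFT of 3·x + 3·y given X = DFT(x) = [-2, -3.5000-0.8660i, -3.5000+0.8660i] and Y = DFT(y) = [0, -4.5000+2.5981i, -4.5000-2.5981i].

By linearity: DFT(3x + 3y) = 3·DFT(x) + 3·DFT(y)
= 3·[-2, -3.5000-0.8660i, -3.5000+0.8660i] + 3·[0, -4.5000+2.5981i, -4.5000-2.5981i]

Computing element-wise:
Z[0] = 3·(-2) + 3·(0) = -6
Z[1] = 3·(-3.5000-0.8660i) + 3·(-4.5000+2.5981i) = -24.0000+5.1963i
Z[2] = 3·(-3.5000+0.8660i) + 3·(-4.5000-2.5981i) = -24.0000-5.1963i

DFT(3x + 3y) = 3·X + 3·Y = [-6, -24.0000+5.1963i, -24.0000-5.1963i]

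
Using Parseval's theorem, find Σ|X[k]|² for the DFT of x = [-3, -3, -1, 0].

Parseval: Σ|x[n]|² = (1/N)Σ|X[k]|², so Σ|X[k]|² = N·Σ|x[n]|² = 4·19.0000

Σ|X[k]|² = N·Σ|x[n]|² = 4·19.0000 = 76.0000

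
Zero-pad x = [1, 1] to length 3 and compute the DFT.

Original 2-point DFT: [2, 0]
Zero-padded 3-point DFT provides frequency interpolation.

DFT_3([x, 0, ...]) = [2, 0.5000-0.8660i, 0.5000+0.8660i]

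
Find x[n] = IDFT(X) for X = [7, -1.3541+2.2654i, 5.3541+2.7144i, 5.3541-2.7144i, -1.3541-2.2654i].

x[n] = (1/5) Σ(k=0 to 4) X[k] · e^(2πikn/5)

Computing each x[n]:
x[0] = 3
x[1] = -2
x[2] = 3
x[3] = 2
x[4] = 1

x = [3, -2, 3, 2, 1]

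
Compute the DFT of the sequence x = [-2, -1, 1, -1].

X[k] = Σ(n=0 to 3) x[n] · ω_4^(nk)
where ω_4 = e^(-2πi/4)

Computing each X[k]:
X[0] = -3
X[1] = -3
X[2] = 1
X[3] = -3

X = [-3, -3, 1, -3]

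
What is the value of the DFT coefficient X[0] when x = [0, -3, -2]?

X[0] = Σ(n=0 to 2) x[n] · ω_3^0 = Σ x[n]
= (0) + (-3) + (-2)

X[0] = -5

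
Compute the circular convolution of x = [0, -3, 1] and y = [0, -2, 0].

(x ⊛ y)[n] = Σ(m=0 to 2) x[m] · y[(n-m) mod 3]

Computing each output sample:
(x ⊛ y)[0] = -2
(x ⊛ y)[1] = 0
(x ⊛ y)[2] = 6

x ⊛ y = [-2, 0, 6]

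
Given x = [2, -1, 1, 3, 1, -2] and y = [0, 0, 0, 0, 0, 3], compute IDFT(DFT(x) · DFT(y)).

(x ⊛ y)[n] = Σ(m=0 to 5) x[m] · y[(n-m) mod 6]

Computing each output sample:
(x ⊛ y)[0] = -3
(x ⊛ y)[1] = 3
(x ⊛ y)[2] = 9
(x ⊛ y)[3] = 3
(x ⊛ y)[4] = -6
(x ⊛ y)[5] = 6

x ⊛ y = [-3, 3, 9, 3, -6, 6]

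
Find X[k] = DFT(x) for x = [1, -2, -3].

X[k] = Σ(n=0 to 2) x[n] · ω_3^(nk)
where ω_3 = e^(-2πi/3)

Computing each X[k]:
X[0] = -4
X[1] = 3.5000-0.8660i
X[2] = 3.5000+0.8660i

X = [-4, 3.5000-0.8660i, 3.5000+0.8660i]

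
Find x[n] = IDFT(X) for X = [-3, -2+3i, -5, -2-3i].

x[n] = (1/4) Σ(k=0 to 3) X[k] · e^(2πikn/4)

Computing each x[n]:
x[0] = -3
x[1] = -1
x[2] = -1
x[3] = 2

x = [-3, -1, -1, 2]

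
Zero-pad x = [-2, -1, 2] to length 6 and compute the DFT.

Original 3-point DFT: [-1, -2.5000+2.5981i, -2.5000-2.5981i]
Zero-padded 6-point DFT provides frequency interpolation.

DFT_6([x, 0, ...]) = [-1, -3.5000-0.8660i, -2.5000+2.5981i, 1, -2.5000-2.5981i, -3.5000+0.8660i]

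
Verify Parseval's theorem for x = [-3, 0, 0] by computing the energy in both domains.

Time domain:
Σ|x[n]|² = |-3|² + |0|² + |0|² = 9.0000

Frequency domain:
(1/3)Σ|X[k]|² = (1/3)(|-3|² + |-3|² + |-3|²) = (1/3)·27.0000 = 9.0000

Both sides agree, confirming Parseval's theorem.

Σ|x[n]|² = (1/N)Σ|X[k]|² = 9.0000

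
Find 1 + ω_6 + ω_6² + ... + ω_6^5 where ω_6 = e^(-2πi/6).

Sum of all nth roots of unity equals 0 for n > 1 (geometric series with r ≠ 1).

0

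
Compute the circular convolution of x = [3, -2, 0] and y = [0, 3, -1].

(x ⊛ y)[n] = Σ(m=0 to 2) x[m] · y[(n-m) mod 3]

Computing each output sample:
(x ⊛ y)[0] = 2
(x ⊛ y)[1] = 9
(x ⊛ y)[2] = -9

x ⊛ y = [2, 9, -9]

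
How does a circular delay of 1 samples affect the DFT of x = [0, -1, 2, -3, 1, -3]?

Time shift by 1: X_shifted[k] = ω_6^(1k) · X[k]
Shifted x = [-3, 0, -1, 2, -3, 1]

DFT(x[n-1]) = [-4, -2.5000-0.8660i, 0.5000+2.5981i, -10, 0.5000-2.5981i, -2.5000+0.8660i]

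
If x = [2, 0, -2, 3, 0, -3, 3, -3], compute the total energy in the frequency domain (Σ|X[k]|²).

Parseval: Σ|x[n]|² = (1/N)Σ|X[k]|², so Σ|X[k]|² = N·Σ|x[n]|² = 8·44.0000

Σ|X[k]|² = N·Σ|x[n]|² = 8·44.0000 = 352.0000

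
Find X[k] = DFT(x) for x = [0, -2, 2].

X[k] = Σ(n=0 to 2) x[n] · ω_3^(nk)
where ω_3 = e^(-2πi/3)

Computing each X[k]:
X[0] = 0
X[1] = 3.4641i
X[2] = -3.4641i

X = [0, 3.4641i, -3.4641i]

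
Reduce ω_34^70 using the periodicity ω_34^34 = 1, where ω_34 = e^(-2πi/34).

Since ω_34^34 = 1, powers reduce modulo 34.
70 mod 34 = 2
So ω_34^70 = ω_34^2 = e^(-2πi·2/34)

ω_34^70 = ω_34^2 = 0.9325-0.3612i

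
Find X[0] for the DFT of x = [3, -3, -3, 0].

X[0] = Σ(n=0 to 3) x[n] · ω_4^0 = Σ x[n]
= (3) + (-3) + (-3) + (0)

X[0] = -3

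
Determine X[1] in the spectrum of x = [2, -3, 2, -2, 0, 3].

X[1] = Σ(n=0 to 5) x[n] · ω_6^(1n) where ω_6 = e^(-2πi/6)
= (2)·ω_6^0 + (-3)·ω_6^1 + (2)·ω_6^2 + (-2)·ω_6^3 + (0)·ω_6^4 + (3)·ω_6^5

X[1] = 3.0000+3.4641i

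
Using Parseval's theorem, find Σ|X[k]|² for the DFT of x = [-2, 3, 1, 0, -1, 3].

Parseval: Σ|x[n]|² = (1/N)Σ|X[k]|², so Σ|X[k]|² = N·Σ|x[n]|² = 6·24.0000

Σ|X[k]|² = N·Σ|x[n]|² = 6·24.0000 = 144.0000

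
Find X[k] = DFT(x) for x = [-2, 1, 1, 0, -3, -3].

X[k] = Σ(n=0 to 5) x[n] · ω_6^(nk)
where ω_6 = e^(-2πi/6)

Computing each X[k]:
X[0] = -6
X[1] = -2.0000-6.9282i
X[2] = 0
X[3] = -2
X[4] = 0
X[5] = -2.0000+6.9282i

X = [-6, -2.0000-6.9282i, 0, -2, 0, -2.0000+6.9282i]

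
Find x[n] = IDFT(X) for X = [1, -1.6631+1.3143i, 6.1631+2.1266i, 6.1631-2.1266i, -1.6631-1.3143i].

x[n] = (1/5) Σ(k=0 to 4) X[k] · e^(2πikn/5)

Computing each x[n]:
x[0] = 2
x[1] = -3
x[2] = 2
x[3] = 1
x[4] = -1

x = [2, -3, 2, 1, -1]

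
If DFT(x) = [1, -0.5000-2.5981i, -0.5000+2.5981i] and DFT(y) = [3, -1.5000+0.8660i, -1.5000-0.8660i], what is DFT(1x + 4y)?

By linearity: DFT(1x + 4y) = 1·DFT(x) + 4·DFT(y)
= 1·[1, -0.5000-2.5981i, -0.5000+2.5981i] + 4·[3, -1.5000+0.8660i, -1.5000-0.8660i]

Computing element-wise:
Z[0] = 1·(1) + 4·(3) = 13
Z[1] = 1·(-0.5000-2.5981i) + 4·(-1.5000+0.8660i) = -6.5000+0.8659i
Z[2] = 1·(-0.5000+2.5981i) + 4·(-1.5000-0.8660i) = -6.5000-0.8659i

DFT(1x + 4y) = 1·X + 4·Y = [13, -6.5000+0.8659i, -6.5000-0.8659i]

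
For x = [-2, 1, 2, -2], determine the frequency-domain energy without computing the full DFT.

Parseval: Σ|x[n]|² = (1/N)Σ|X[k]|², so Σ|X[k]|² = N·Σ|x[n]|² = 4·13.0000

Σ|X[k]|² = N·Σ|x[n]|² = 4·13.0000 = 52.0000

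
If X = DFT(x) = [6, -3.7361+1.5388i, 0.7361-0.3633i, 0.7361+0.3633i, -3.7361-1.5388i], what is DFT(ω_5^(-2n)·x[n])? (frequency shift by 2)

Modulation property: DFT(ω_5^(-2n)·x[n]) = X[(k-2) mod 5], so circularly shift X by 2 positions.

X[k-2] = [0.7361+0.3633i, -3.7361-1.5388i, 6, -3.7361+1.5388i, 0.7361-0.3633i]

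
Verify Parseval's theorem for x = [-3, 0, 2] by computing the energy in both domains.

Time domain:
Σ|x[n]|² = |-3|² + |0|² + |2|² = 13.0000

Frequency domain:
(1/3)Σ|X[k]|² = (1/3)(|-1|² + |-4.0000+1.7321i|² + |-4.0000-1.7321i|²) = (1/3)·39.0000 = 13.0000

Both sides agree, confirming Parseval's theorem.

Σ|x[n]|² = (1/N)Σ|X[k]|² = 13.0000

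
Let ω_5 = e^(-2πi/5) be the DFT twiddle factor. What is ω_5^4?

ω_5^4 = e^(-2πi·4/5)
= cos(-2π·4/5) + i·sin(-2π·4/5)
= cos(-8π/5) + i·sin(-8π/5)

ω_5^4 = cos(-8π/5) + i·sin(-8π/5) = 0.3090+0.9511i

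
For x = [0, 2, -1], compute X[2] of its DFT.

X[2] = Σ(n=0 to 2) x[n] · ω_3^(2n) where ω_3 = e^(-2πi/3)
= (0)·ω_3^0 + (2)·ω_3^2 + (-1)·ω_3^4

X[2] = -0.5000+2.5981i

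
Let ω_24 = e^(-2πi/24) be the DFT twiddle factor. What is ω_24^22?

ω_24^22 = e^(-2πi·22/24)
= cos(-2π·22/24) + i·sin(-2π·22/24)
= cos(-44π/24) + i·sin(-44π/24)

ω_24^22 = cos(-44π/24) + i·sin(-44π/24) = 0.8660+0.5000i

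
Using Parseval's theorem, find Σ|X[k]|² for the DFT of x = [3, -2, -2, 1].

Parseval: Σ|x[n]|² = (1/N)Σ|X[k]|², so Σ|X[k]|² = N·Σ|x[n]|² = 4·18.0000

Σ|X[k]|² = N·Σ|x[n]|² = 4·18.0000 = 72.0000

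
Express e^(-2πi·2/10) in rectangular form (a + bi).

ω_10^2 = e^(-2πi·2/10)
= cos(-2π·2/10) + i·sin(-2π·2/10)
= cos(-4π/10) + i·sin(-4π/10)

ω_10^2 = cos(-4π/10) + i·sin(-4π/10) = 0.3090-0.9511i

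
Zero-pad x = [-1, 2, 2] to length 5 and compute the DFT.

Original 3-point DFT: [3, -3, -3]
Zero-padded 5-point DFT provides frequency interpolation.

DFT_5([x, 0, ...]) = [3, -2.0000-3.0777i, -2.0000+0.7265i, -2.0000-0.7265i, -2.0000+3.0777i]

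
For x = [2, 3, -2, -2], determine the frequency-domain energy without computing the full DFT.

Parseval: Σ|x[n]|² = (1/N)Σ|X[k]|², so Σ|X[k]|² = N·Σ|x[n]|² = 4·21.0000

Σ|X[k]|² = N·Σ|x[n]|² = 4·21.0000 = 84.0000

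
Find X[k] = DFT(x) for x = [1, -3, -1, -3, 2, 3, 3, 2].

X[k] = Σ(n=0 to 7) x[n] · ω_8^(nk)
where ω_8 = e^(-2πi/8)

Computing each X[k]:
X[0] = 4
X[1] = -1.7071+11.7782i
X[2] = 1-1i
X[3] = -0.2929+3.7782i
X[4] = 6
X[5] = -0.2929-3.7782i
X[6] = 1+1i
X[7] = -1.7071-11.7782i

X = [4, -1.7071+11.7782i, 1-1i, -0.2929+3.7782i, 6, -0.2929-3.7782i, 1+1i, -1.7071-11.7782i]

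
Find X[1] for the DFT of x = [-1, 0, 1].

X[1] = Σ(n=0 to 2) x[n] · ω_3^(1n) where ω_3 = e^(-2πi/3)
= (-1)·ω_3^0 + (0)·ω_3^1 + (1)·ω_3^2

X[1] = -1.5000+0.8660i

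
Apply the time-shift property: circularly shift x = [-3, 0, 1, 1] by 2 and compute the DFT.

Time shift by 2: X_shifted[k] = ω_4^(2k) · X[k]
Shifted x = [1, 1, -3, 0]

DFT(x[n-2]) = [-1, 4-1i, -3, 4+1i]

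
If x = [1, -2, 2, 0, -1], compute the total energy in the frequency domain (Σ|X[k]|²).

Parseval: Σ|x[n]|² = (1/N)Σ|X[k]|², so Σ|X[k]|² = N·Σ|x[n]|² = 5·10.0000

Σ|X[k]|² = N·Σ|x[n]|² = 5·10.0000 = 50.0000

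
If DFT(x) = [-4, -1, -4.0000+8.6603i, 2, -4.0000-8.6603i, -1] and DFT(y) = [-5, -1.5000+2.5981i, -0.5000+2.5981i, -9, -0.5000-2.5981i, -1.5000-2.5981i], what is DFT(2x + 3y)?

By linearity: DFT(2x + 3y) = 2·DFT(x) + 3·DFT(y)
= 2·[-4, -1, -4.0000+8.6603i, 2, -4.0000-8.6603i, -1] + 3·[-5, -1.5000+2.5981i, -0.5000+2.5981i, -9, -0.5000-2.5981i, -1.5000-2.5981i]

Computing element-wise:
Z[0] = 2·(-4) + 3·(-5) = -23
Z[1] = 2·(-1) + 3·(-1.5000+2.5981i) = -6.5000+7.7943i
Z[2] = 2·(-4.0000+8.6603i) + 3·(-0.5000+2.5981i) = -9.5000+25.1149i
Z[3] = 2·(2) + 3·(-9) = -23
Z[4] = 2·(-4.0000-8.6603i) + 3·(-0.5000-2.5981i) = -9.5000-25.1149i
Z[5] = 2·(-1) + 3·(-1.5000-2.5981i) = -6.5000-7.7943i

DFT(2x + 3y) = 2·X + 3·Y = [-23, -6.5000+7.7943i, -9.5000+25.1149i, -23, -9.5000-25.1149i, -6.5000-7.7943i]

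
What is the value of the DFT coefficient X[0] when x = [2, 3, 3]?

X[0] = Σ(n=0 to 2) x[n] · ω_3^0 = Σ x[n]
= (2) + (3) + (3)

X[0] = 8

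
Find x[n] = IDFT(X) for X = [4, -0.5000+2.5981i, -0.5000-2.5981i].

x[n] = (1/3) Σ(k=0 to 2) X[k] · e^(2πikn/3)

Computing each x[n]:
x[0] = 1
x[1] = 0
x[2] = 3

x = [1, 0, 3]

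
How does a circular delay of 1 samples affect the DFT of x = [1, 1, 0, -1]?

Time shift by 1: X_shifted[k] = ω_4^(1k) · X[k]
Shifted x = [-1, 1, 1, 0]

DFT(x[n-1]) = [1, -2-1i, -1, -2+1i]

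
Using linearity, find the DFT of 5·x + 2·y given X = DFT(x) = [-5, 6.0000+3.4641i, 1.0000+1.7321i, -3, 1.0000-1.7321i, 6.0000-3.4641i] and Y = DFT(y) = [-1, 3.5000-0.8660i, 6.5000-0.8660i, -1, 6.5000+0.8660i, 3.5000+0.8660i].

By linearity: DFT(5x + 2y) = 5·DFT(x) + 2·DFT(y)
= 5·[-5, 6.0000+3.4641i, 1.0000+1.7321i, -3, 1.0000-1.7321i, 6.0000-3.4641i] + 2·[-1, 3.5000-0.8660i, 6.5000-0.8660i, -1, 6.5000+0.8660i, 3.5000+0.8660i]

Computing element-wise:
Z[0] = 5·(-5) + 2·(-1) = -27
Z[1] = 5·(6.0000+3.4641i) + 2·(3.5000-0.8660i) = 37.0000+15.5885i
Z[2] = 5·(1.0000+1.7321i) + 2·(6.5000-0.8660i) = 18.0000+6.9285i
Z[3] = 5·(-3) + 2·(-1) = -17
Z[4] = 5·(1.0000-1.7321i) + 2·(6.5000+0.8660i) = 18.0000-6.9285i
Z[5] = 5·(6.0000-3.4641i) + 2·(3.5000+0.8660i) = 37.0000-15.5885i

DFT(5x + 2y) = 5·X + 2·Y = [-27, 37.0000+15.5885i, 18.0000+6.9285i, -17, 18.0000-6.9285i, 37.0000-15.5885i]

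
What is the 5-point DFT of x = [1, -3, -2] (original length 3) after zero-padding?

Original 3-point DFT: [-4, 3.5000+0.8660i, 3.5000-0.8660i]
Zero-padded 5-point DFT provides frequency interpolation.

DFT_5([x, 0, ...]) = [-4, 1.6910+4.0287i, 2.8090-0.1388i, 2.8090+0.1388i, 1.6910-4.0287i]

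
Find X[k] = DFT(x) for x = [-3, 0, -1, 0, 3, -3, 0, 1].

X[k] = Σ(n=0 to 7) x[n] · ω_8^(nk)
where ω_8 = e^(-2πi/8)

Computing each X[k]:
X[0] = -3
X[1] = -3.1716-0.4142i
X[2] = 1+4i
X[3] = -8.8284-2.4142i
X[4] = 1
X[5] = -8.8284+2.4142i
X[6] = 1-4i
X[7] = -3.1716+0.4142i

X = [-3, -3.1716-0.4142i, 1+4i, -8.8284-2.4142i, 1, -8.8284+2.4142i, 1-4i, -3.1716+0.4142i]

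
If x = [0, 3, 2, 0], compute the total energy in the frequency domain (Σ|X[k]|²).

Parseval: Σ|x[n]|² = (1/N)Σ|X[k]|², so Σ|X[k]|² = N·Σ|x[n]|² = 4·13.0000

Σ|X[k]|² = N·Σ|x[n]|² = 4·13.0000 = 52.0000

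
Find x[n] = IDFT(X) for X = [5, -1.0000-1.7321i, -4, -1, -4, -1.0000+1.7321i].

x[n] = (1/6) Σ(k=0 to 5) X[k] · e^(2πikn/6)

Computing each x[n]:
x[0] = -1
x[1] = 2
x[2] = 2
x[3] = 0
x[4] = 1
x[5] = 1

x = [-1, 2, 2, 0, 1, 1]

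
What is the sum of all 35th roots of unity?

Sum of all nth roots of unity equals 0 for n > 1 (geometric series with r ≠ 1).

0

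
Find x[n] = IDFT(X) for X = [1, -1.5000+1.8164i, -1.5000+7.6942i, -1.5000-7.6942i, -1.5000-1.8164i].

x[n] = (1/5) Σ(k=0 to 4) X[k] · e^(2πikn/5)

Computing each x[n]:
x[0] = -1
x[1] = -2
x[2] = 3
x[3] = -2
x[4] = 3

x = [-1, -2, 3, -2, 3]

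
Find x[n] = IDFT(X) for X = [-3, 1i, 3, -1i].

x[n] = (1/4) Σ(k=0 to 3) X[k] · e^(2πikn/4)

Computing each x[n]:
x[0] = 0
x[1] = -2
x[2] = 0
x[3] = -1

x = [0, -2, 0, -1]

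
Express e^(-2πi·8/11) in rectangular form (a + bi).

ω_11^8 = e^(-2πi·8/11)
= cos(-2π·8/11) + i·sin(-2π·8/11)
= cos(-16π/11) + i·sin(-16π/11)

ω_11^8 = cos(-16π/11) + i·sin(-16π/11) = -0.1423+0.9898i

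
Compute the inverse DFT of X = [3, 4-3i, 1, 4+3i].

x[n] = (1/4) Σ(k=0 to 3) X[k] · e^(2πikn/4)

Computing each x[n]:
x[0] = 3
x[1] = 2
x[2] = -1
x[3] = -1

x = [3, 2, -1, -1]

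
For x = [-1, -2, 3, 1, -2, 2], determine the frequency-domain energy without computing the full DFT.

Parseval: Σ|x[n]|² = (1/N)Σ|X[k]|², so Σ|X[k]|² = N·Σ|x[n]|² = 6·23.0000

Σ|X[k]|² = N·Σ|x[n]|² = 6·23.0000 = 138.0000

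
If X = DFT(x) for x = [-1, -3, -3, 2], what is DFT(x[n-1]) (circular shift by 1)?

Time shift by 1: X_shifted[k] = ω_4^(1k) · X[k]
Shifted x = [2, -1, -3, -3]

DFT(x[n-1]) = [-5, 5-2i, 3, 5+2i]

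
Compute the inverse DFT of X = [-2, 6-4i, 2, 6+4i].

x[n] = (1/4) Σ(k=0 to 3) X[k] · e^(2πikn/4)

Computing each x[n]:
x[0] = 3
x[1] = 1
x[2] = -3
x[3] = -3

x = [3, 1, -3, -3]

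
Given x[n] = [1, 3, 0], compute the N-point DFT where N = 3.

X[k] = Σ(n=0 to 2) x[n] · ω_3^(nk)
where ω_3 = e^(-2πi/3)

Computing each X[k]:
X[0] = 4
X[1] = -0.5000-2.5981i
X[2] = -0.5000+2.5981i

X = [4, -0.5000-2.5981i, -0.5000+2.5981i]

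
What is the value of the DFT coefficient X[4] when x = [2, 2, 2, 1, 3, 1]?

X[4] = Σ(n=0 to 5) x[n] · ω_6^(4n) where ω_6 = e^(-2πi/6)
= (2)·ω_6^0 + (2)·ω_6^4 + (2)·ω_6^8 + (1)·ω_6^12 + (3)·ω_6^16 + (1)·ω_6^20

X[4] = -1.0000+1.7321i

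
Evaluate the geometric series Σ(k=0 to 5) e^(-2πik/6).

Sum of all nth roots of unity equals 0 for n > 1 (geometric series with r ≠ 1).

0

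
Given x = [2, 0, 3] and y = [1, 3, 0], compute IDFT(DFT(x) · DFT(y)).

(x ⊛ y)[n] = Σ(m=0 to 2) x[m] · y[(n-m) mod 3]

Computing each output sample:
(x ⊛ y)[0] = 11
(x ⊛ y)[1] = 6
(x ⊛ y)[2] = 3

x ⊛ y = [11, 6, 3]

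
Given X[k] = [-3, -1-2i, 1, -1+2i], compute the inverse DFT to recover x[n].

x[n] = (1/4) Σ(k=0 to 3) X[k] · e^(2πikn/4)

Computing each x[n]:
x[0] = -1
x[1] = 0
x[2] = 0
x[3] = -2

x = [-1, 0, 0, -2]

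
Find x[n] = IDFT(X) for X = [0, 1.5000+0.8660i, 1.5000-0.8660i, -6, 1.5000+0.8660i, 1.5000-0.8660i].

x[n] = (1/6) Σ(k=0 to 5) X[k] · e^(2πikn/6)

Computing each x[n]:
x[0] = 0
x[1] = 1
x[2] = -2
x[3] = 1
x[4] = -1
x[5] = 1

x = [0, 1, -2, 1, -1, 1]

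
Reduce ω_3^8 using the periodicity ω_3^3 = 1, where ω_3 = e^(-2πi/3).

Since ω_3^3 = 1, powers reduce modulo 3.
8 mod 3 = 2
So ω_3^8 = ω_3^2 = e^(-2πi·2/3)

ω_3^8 = ω_3^2 = -0.5000+0.8660i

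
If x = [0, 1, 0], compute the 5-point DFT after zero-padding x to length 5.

Original 3-point DFT: [1, -0.5000-0.8660i, -0.5000+0.8660i]
Zero-padded 5-point DFT provides frequency interpolation.

DFT_5([x, 0, ...]) = [1, 0.3090-0.9511i, -0.8090-0.5878i, -0.8090+0.5878i, 0.3090+0.9511i]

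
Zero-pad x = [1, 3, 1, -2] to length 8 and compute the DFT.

Original 4-point DFT: [3, -5i, 1, 5i]
Zero-padded 8-point DFT provides frequency interpolation.

DFT_8([x, 0, ...]) = [3, 4.5355-1.7071i, -5i, -2.5355+0.2929i, 1, -2.5355-0.2929i, 5i, 4.5355+1.7071i]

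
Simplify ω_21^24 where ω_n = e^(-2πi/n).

Since ω_21^21 = 1, powers reduce modulo 21.
24 mod 21 = 3
So ω_21^24 = ω_21^3 = e^(-2πi·3/21)

ω_21^24 = ω_21^3 = 0.6235-0.7818i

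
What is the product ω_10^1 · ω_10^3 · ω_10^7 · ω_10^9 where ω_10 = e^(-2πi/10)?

The primitive 10th roots of unity are ω_10^k for k coprime to 10: k ∈ {1, 3, 7, 9}
Their product equals the constant term of the cyclotomic polynomial Φ_10(x) up to sign.
For n ≥ 3, the product of all primitive nth roots of unity is 1. (For n=1 it is 1; for n=2 it is -1.)

1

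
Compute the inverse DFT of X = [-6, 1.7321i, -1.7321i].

x[n] = (1/3) Σ(k=0 to 2) X[k] · e^(2πikn/3)

Computing each x[n]:
x[0] = -2
x[1] = -3
x[2] = -1

x = [-2, -3, -1]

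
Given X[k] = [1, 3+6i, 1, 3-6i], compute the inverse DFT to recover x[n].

x[n] = (1/4) Σ(k=0 to 3) X[k] · e^(2πikn/4)

Computing each x[n]:
x[0] = 2
x[1] = -3
x[2] = -1
x[3] = 3

x = [2, -3, -1, 3]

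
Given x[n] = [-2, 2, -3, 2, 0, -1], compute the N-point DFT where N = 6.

X[k] = Σ(n=0 to 5) x[n] · ω_6^(nk)
where ω_6 = e^(-2πi/6)

Computing each X[k]:
X[0] = -2
X[1] = -2
X[2] = 1.0000-5.1962i
X[3] = -8
X[4] = 1.0000+5.1962i
X[5] = -2

X = [-2, -2, 1.0000-5.1962i, -8, 1.0000+5.1962i, -2]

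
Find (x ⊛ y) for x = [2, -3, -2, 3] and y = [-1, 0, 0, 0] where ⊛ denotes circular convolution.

(x ⊛ y)[n] = Σ(m=0 to 3) x[m] · y[(n-m) mod 4]

Computing each output sample:
(x ⊛ y)[0] = -2
(x ⊛ y)[1] = 3
(x ⊛ y)[2] = 2
(x ⊛ y)[3] = -3

x ⊛ y = [-2, 3, 2, -3]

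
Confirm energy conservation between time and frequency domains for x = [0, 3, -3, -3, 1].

Time domain:
Σ|x[n]|² = |0|² + |3|² + |-3|² + |-3|² + |1|² = 28.0000

Frequency domain:
(1/5)Σ|X[k]|² = (1/5)(|-2|² + |6.0902-1.9021i|² + |-5.0902-1.1756i|² + |-5.0902+1.1756i|² + |6.0902+1.9021i|²) = (1/5)·140.0000 = 28.0000

Both sides agree, confirming Parseval's theorem.

Σ|x[n]|² = (1/N)Σ|X[k]|² = 28.0000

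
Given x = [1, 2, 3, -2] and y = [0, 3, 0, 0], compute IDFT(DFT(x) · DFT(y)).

(x ⊛ y)[n] = Σ(m=0 to 3) x[m] · y[(n-m) mod 4]

Computing each output sample:
(x ⊛ y)[0] = -6
(x ⊛ y)[1] = 3
(x ⊛ y)[2] = 6
(x ⊛ y)[3] = 9

x ⊛ y = [-6, 3, 6, 9]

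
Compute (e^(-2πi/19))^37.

Since ω_19^19 = 1, powers reduce modulo 19.
37 mod 19 = 18
So ω_19^37 = ω_19^18 = e^(-2πi·18/19)

ω_19^37 = ω_19^18 = 0.9458+0.3247i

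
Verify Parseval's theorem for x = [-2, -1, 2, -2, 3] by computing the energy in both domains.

Time domain:
Σ|x[n]|² = |-2|² + |-1|² + |2|² + |-2|² + |3|² = 22.0000

Frequency domain:
(1/5)Σ|X[k]|² = (1/5)(|0|² + |-1.3820+1.4531i|² + |-3.6180+6.1554i|² + |-3.6180-6.1554i|² + |-1.3820-1.4531i|²) = (1/5)·110.0000 = 22.0000

Both sides agree, confirming Parseval's theorem.

Σ|x[n]|² = (1/N)Σ|X[k]|² = 22.0000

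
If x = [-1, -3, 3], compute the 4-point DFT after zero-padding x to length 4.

Original 3-point DFT: [-1, -1.0000+5.1962i, -1.0000-5.1962i]
Zero-padded 4-point DFT provides frequency interpolation.

DFT_4([x, 0, ...]) = [-1, -4+3i, 5, -4-3i]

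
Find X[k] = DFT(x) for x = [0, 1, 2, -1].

X[k] = Σ(n=0 to 3) x[n] · ω_4^(nk)
where ω_4 = e^(-2πi/4)

Computing each X[k]:
X[0] = 2
X[1] = -2-2i
X[2] = 2
X[3] = -2+2i

X = [2, -2-2i, 2, -2+2i]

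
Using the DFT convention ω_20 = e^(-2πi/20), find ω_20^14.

ω_20^14 = e^(-2πi·14/20)
= cos(-2π·14/20) + i·sin(-2π·14/20)
= cos(-28π/20) + i·sin(-28π/20)

ω_20^14 = cos(-28π/20) + i·sin(-28π/20) = -0.3090+0.9511i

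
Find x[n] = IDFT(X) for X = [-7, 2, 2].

x[n] = (1/3) Σ(k=0 to 2) X[k] · e^(2πikn/3)

Computing each x[n]:
x[0] = -1
x[1] = -3
x[2] = -3

x = [-1, -3, -3]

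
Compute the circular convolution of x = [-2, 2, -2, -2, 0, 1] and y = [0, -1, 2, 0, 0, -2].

(x ⊛ y)[n] = Σ(m=0 to 5) x[m] · y[(n-m) mod 6]

Computing each output sample:
(x ⊛ y)[0] = -5
(x ⊛ y)[1] = 8
(x ⊛ y)[2] = -2
(x ⊛ y)[3] = 6
(x ⊛ y)[4] = -4
(x ⊛ y)[5] = 0

x ⊛ y = [-5, 8, -2, 6, -4, 0]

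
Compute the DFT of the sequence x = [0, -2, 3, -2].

X[k] = Σ(n=0 to 3) x[n] · ω_4^(nk)
where ω_4 = e^(-2πi/4)

Computing each X[k]:
X[0] = -1
X[1] = -3
X[2] = 7
X[3] = -3

X = [-1, -3, 7, -3]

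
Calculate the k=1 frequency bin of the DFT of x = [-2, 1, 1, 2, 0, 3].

X[1] = Σ(n=0 to 5) x[n] · ω_6^(1n) where ω_6 = e^(-2πi/6)
= (-2)·ω_6^0 + (1)·ω_6^1 + (1)·ω_6^2 + (2)·ω_6^3 + (0)·ω_6^4 + (3)·ω_6^5

X[1] = -2.5000+0.8660i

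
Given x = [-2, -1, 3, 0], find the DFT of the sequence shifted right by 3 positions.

Time shift by 3: X_shifted[k] = ω_4^(3k) · X[k]
Shifted x = [-1, 3, 0, -2]

DFT(x[n-3]) = [0, -1-5i, -2, -1+5i]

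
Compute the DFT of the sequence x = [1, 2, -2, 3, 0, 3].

X[k] = Σ(n=0 to 5) x[n] · ω_6^(nk)
where ω_6 = e^(-2πi/6)

Computing each X[k]:
X[0] = 7
X[1] = 1.5000+2.5981i
X[2] = 2.5000-0.8660i
X[3] = -9
X[4] = 2.5000+0.8660i
X[5] = 1.5000-2.5981i

X = [7, 1.5000+2.5981i, 2.5000-0.8660i, -9, 2.5000+0.8660i, 1.5000-2.5981i]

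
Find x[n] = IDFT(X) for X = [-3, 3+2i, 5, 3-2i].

x[n] = (1/4) Σ(k=0 to 3) X[k] · e^(2πikn/4)

Computing each x[n]:
x[0] = 2
x[1] = -3
x[2] = -1
x[3] = -1

x = [2, -3, -1, -1]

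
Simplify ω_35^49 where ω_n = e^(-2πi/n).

Since ω_35^35 = 1, powers reduce modulo 35.
49 mod 35 = 14
So ω_35^49 = ω_35^14 = e^(-2πi·14/35)

ω_35^49 = ω_35^14 = -0.8090-0.5878i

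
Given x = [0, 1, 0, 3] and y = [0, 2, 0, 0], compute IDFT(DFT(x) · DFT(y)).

(x ⊛ y)[n] = Σ(m=0 to 3) x[m] · y[(n-m) mod 4]

Computing each output sample:
(x ⊛ y)[0] = 6
(x ⊛ y)[1] = 0
(x ⊛ y)[2] = 2
(x ⊛ y)[3] = 0

x ⊛ y = [6, 0, 2, 0]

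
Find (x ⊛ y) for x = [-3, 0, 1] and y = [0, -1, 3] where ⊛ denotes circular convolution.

(x ⊛ y)[n] = Σ(m=0 to 2) x[m] · y[(n-m) mod 3]

Computing each output sample:
(x ⊛ y)[0] = -1
(x ⊛ y)[1] = 6
(x ⊛ y)[2] = -9

x ⊛ y = [-1, 6, -9]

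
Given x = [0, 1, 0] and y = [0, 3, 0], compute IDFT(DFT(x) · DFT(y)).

(x ⊛ y)[n] = Σ(m=0 to 2) x[m] · y[(n-m) mod 3]

Computing each output sample:
(x ⊛ y)[0] = 0
(x ⊛ y)[1] = 0
(x ⊛ y)[2] = 3

x ⊛ y = [0, 0, 3]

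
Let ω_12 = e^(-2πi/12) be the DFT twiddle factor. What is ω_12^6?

ω_12^6 = e^(-2πi·6/12)
= cos(-2π·6/12) + i·sin(-2π·6/12)
= cos(-12π/12) + i·sin(-12π/12)

ω_12^6 = cos(-12π/12) + i·sin(-12π/12) = -1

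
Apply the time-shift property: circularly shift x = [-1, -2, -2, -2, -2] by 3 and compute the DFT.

Time shift by 3: X_shifted[k] = ω_5^(3k) · X[k]
Shifted x = [-2, -2, -2, -1, -2]

DFT(x[n-3]) = [-9, -0.8090+0.5878i, 0.3090-0.9511i, 0.3090+0.9511i, -0.8090-0.5878i]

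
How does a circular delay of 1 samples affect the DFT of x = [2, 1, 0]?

Time shift by 1: X_shifted[k] = ω_3^(1k) · X[k]
Shifted x = [0, 2, 1]

DFT(x[n-1]) = [3, -1.5000-0.8660i, -1.5000+0.8660i]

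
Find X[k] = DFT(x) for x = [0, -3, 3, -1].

X[k] = Σ(n=0 to 3) x[n] · ω_4^(nk)
where ω_4 = e^(-2πi/4)

Computing each X[k]:
X[0] = -1
X[1] = -3+2i
X[2] = 7
X[3] = -3-2i

X = [-1, -3+2i, 7, -3-2i]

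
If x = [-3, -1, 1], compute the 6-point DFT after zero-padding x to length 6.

Original 3-point DFT: [-3, -3.0000+1.7321i, -3.0000-1.7321i]
Zero-padded 6-point DFT provides frequency interpolation.

DFT_6([x, 0, ...]) = [-3, -4, -3.0000+1.7321i, -1, -3.0000-1.7321i, -4]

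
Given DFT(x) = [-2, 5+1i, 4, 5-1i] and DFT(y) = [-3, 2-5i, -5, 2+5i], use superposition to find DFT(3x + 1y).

By linearity: DFT(3x + 1y) = 3·DFT(x) + 1·DFT(y)
= 3·[-2, 5+1i, 4, 5-1i] + 1·[-3, 2-5i, -5, 2+5i]

Computing element-wise:
Z[0] = 3·(-2) + 1·(-3) = -9
Z[1] = 3·(5+1i) + 1·(2-5i) = 17-2i
Z[2] = 3·(4) + 1·(-5) = 7
Z[3] = 3·(5-1i) + 1·(2+5i) = 17+2i

DFT(3x + 1y) = 3·X + 1·Y = [-9, 17-2i, 7, 17+2i]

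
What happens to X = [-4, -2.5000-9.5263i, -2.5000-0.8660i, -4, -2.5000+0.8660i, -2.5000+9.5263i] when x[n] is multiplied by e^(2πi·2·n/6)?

Modulation property: DFT(ω_6^(-2n)·x[n]) = X[(k-2) mod 6], so circularly shift X by 2 positions.

X[k-2] = [-2.5000+0.8660i, -2.5000+9.5263i, -4, -2.5000-9.5263i, -2.5000-0.8660i, -4]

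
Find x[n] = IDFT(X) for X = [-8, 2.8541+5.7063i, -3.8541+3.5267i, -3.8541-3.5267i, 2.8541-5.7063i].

x[n] = (1/5) Σ(k=0 to 4) X[k] · e^(2πikn/5)

Computing each x[n]:
x[0] = -2
x[1] = -3
x[2] = -3
x[3] = -3
x[4] = 3

x = [-2, -3, -3, -3, 3]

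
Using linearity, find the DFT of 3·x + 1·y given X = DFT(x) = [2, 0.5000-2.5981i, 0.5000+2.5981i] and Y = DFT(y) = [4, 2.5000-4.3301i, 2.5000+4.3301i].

By linearity: DFT(3x + 1y) = 3·DFT(x) + 1·DFT(y)
= 3·[2, 0.5000-2.5981i, 0.5000+2.5981i] + 1·[4, 2.5000-4.3301i, 2.5000+4.3301i]

Computing element-wise:
Z[0] = 3·(2) + 1·(4) = 10
Z[1] = 3·(0.5000-2.5981i) + 1·(2.5000-4.3301i) = 4.0000-12.1244i
Z[2] = 3·(0.5000+2.5981i) + 1·(2.5000+4.3301i) = 4.0000+12.1244i

DFT(3x + 1y) = 3·X + 1·Y = [10, 4.0000-12.1244i, 4.0000+12.1244i]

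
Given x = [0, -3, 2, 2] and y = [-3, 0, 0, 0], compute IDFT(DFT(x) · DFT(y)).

(x ⊛ y)[n] = Σ(m=0 to 3) x[m] · y[(n-m) mod 4]

Computing each output sample:
(x ⊛ y)[0] = 0
(x ⊛ y)[1] = 9
(x ⊛ y)[2] = -6
(x ⊛ y)[3] = -6

x ⊛ y = [0, 9, -6, -6]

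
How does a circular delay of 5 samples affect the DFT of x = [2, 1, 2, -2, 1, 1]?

Time shift by 5: X_shifted[k] = ω_6^(5k) · X[k]
Shifted x = [1, 2, -2, 1, 1, 2]

DFT(x[n-5]) = [5, 2.5000+2.5981i, 0.5000-2.5981i, -5, 0.5000+2.5981i, 2.5000-2.5981i]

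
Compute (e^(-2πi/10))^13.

Since ω_10^10 = 1, powers reduce modulo 10.
13 mod 10 = 3
So ω_10^13 = ω_10^3 = e^(-2πi·3/10)

ω_10^13 = ω_10^3 = -0.3090-0.9511i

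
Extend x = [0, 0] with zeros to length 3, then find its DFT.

Original 2-point DFT: [0, 0]
Zero-padded 3-point DFT provides frequency interpolation.

DFT_3([x, 0, ...]) = [0, 0, 0]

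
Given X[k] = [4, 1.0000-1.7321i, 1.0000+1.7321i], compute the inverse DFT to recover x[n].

x[n] = (1/3) Σ(k=0 to 2) X[k] · e^(2πikn/3)

Computing each x[n]:
x[0] = 2
x[1] = 2
x[2] = 0

x = [2, 2, 0]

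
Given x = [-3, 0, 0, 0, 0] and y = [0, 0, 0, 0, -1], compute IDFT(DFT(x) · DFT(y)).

(x ⊛ y)[n] = Σ(m=0 to 4) x[m] · y[(n-m) mod 5]

Computing each output sample:
(x ⊛ y)[0] = 0
(x ⊛ y)[1] = 0
(x ⊛ y)[2] = 0
(x ⊛ y)[3] = 0
(x ⊛ y)[4] = 3

x ⊛ y = [0, 0, 0, 0, 3]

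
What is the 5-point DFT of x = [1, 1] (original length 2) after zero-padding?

Original 2-point DFT: [2, 0]
Zero-padded 5-point DFT provides frequency interpolation.

DFT_5([x, 0, ...]) = [2, 1.3090-0.9511i, 0.1910-0.5878i, 0.1910+0.5878i, 1.3090+0.9511i]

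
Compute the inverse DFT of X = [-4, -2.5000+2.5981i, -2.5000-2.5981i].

x[n] = (1/3) Σ(k=0 to 2) X[k] · e^(2πikn/3)

Computing each x[n]:
x[0] = -3
x[1] = -2
x[2] = 1

x = [-3, -2, 1]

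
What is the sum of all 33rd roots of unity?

Sum of all nth roots of unity equals 0 for n > 1 (geometric series with r ≠ 1).

0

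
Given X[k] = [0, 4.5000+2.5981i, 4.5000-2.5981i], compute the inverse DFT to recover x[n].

x[n] = (1/3) Σ(k=0 to 2) X[k] · e^(2πikn/3)

Computing each x[n]:
x[0] = 3
x[1] = -3
x[2] = 0

x = [3, -3, 0]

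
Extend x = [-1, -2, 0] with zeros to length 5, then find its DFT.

Original 3-point DFT: [-3, 1.7321i, -1.7321i]
Zero-padded 5-point DFT provides frequency interpolation.

DFT_5([x, 0, ...]) = [-3, -1.6180+1.9021i, 0.6180+1.1756i, 0.6180-1.1756i, -1.6180-1.9021i]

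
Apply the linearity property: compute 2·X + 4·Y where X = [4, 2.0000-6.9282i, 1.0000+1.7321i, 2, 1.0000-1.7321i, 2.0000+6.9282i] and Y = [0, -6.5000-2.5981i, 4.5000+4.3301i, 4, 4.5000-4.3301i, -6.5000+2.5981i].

By linearity: DFT(2x + 4y) = 2·DFT(x) + 4·DFT(y)
= 2·[4, 2.0000-6.9282i, 1.0000+1.7321i, 2, 1.0000-1.7321i, 2.0000+6.9282i] + 4·[0, -6.5000-2.5981i, 4.5000+4.3301i, 4, 4.5000-4.3301i, -6.5000+2.5981i]

Computing element-wise:
Z[0] = 2·(4) + 4·(0) = 8
Z[1] = 2·(2.0000-6.9282i) + 4·(-6.5000-2.5981i) = -22.0000-24.2488i
Z[2] = 2·(1.0000+1.7321i) + 4·(4.5000+4.3301i) = 20.0000+20.7846i
Z[3] = 2·(2) + 4·(4) = 20
Z[4] = 2·(1.0000-1.7321i) + 4·(4.5000-4.3301i) = 20.0000-20.7846i
Z[5] = 2·(2.0000+6.9282i) + 4·(-6.5000+2.5981i) = -22.0000+24.2488i

DFT(2x + 4y) = 2·X + 4·Y = [8, -22.0000-24.2488i, 20.0000+20.7846i, 20, 20.0000-20.7846i, -22.0000+24.2488i]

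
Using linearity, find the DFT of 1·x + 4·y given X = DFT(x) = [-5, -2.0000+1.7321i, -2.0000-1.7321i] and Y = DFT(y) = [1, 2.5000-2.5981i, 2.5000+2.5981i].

By linearity: DFT(1x + 4y) = 1·DFT(x) + 4·DFT(y)
= 1·[-5, -2.0000+1.7321i, -2.0000-1.7321i] + 4·[1, 2.5000-2.5981i, 2.5000+2.5981i]

Computing element-wise:
Z[0] = 1·(-5) + 4·(1) = -1
Z[1] = 1·(-2.0000+1.7321i) + 4·(2.5000-2.5981i) = 8.0000-8.6603i
Z[2] = 1·(-2.0000-1.7321i) + 4·(2.5000+2.5981i) = 8.0000+8.6603i

DFT(1x + 4y) = 1·X + 4·Y = [-1, 8.0000-8.6603i, 8.0000+8.6603i]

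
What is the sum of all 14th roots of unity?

Sum of all nth roots of unity equals 0 for n > 1 (geometric series with r ≠ 1).

0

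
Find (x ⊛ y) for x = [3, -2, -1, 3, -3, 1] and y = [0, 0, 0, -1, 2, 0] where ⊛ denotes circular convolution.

(x ⊛ y)[n] = Σ(m=0 to 5) x[m] · y[(n-m) mod 6]

Computing each output sample:
(x ⊛ y)[0] = -5
(x ⊛ y)[1] = 9
(x ⊛ y)[2] = -7
(x ⊛ y)[3] = -1
(x ⊛ y)[4] = 8
(x ⊛ y)[5] = -3

x ⊛ y = [-5, 9, -7, -1, 8, -3]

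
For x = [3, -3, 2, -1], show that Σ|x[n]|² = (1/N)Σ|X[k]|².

Time domain:
Σ|x[n]|² = |3|² + |-3|² + |2|² + |-1|² = 23.0000

Frequency domain:
(1/4)Σ|X[k]|² = (1/4)(|1|² + |1+2i|² + |9|² + |1-2i|²) = (1/4)·92.0000 = 23.0000

Both sides agree, confirming Parseval's theorem.

Σ|x[n]|² = (1/N)Σ|X[k]|² = 23.0000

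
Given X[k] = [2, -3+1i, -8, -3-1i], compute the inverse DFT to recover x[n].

x[n] = (1/4) Σ(k=0 to 3) X[k] · e^(2πikn/4)

Computing each x[n]:
x[0] = -3
x[1] = 2
x[2] = 0
x[3] = 3

x = [-3, 2, 0, 3]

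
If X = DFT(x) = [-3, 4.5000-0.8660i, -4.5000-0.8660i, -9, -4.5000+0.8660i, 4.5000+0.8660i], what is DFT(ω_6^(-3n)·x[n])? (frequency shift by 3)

Modulation property: DFT(ω_6^(-3n)·x[n]) = X[(k-3) mod 6], so circularly shift X by 3 positions.

X[k-3] = [-9, -4.5000+0.8660i, 4.5000+0.8660i, -3, 4.5000-0.8660i, -4.5000-0.8660i]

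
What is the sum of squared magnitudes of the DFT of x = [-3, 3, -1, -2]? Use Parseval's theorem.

Parseval: Σ|x[n]|² = (1/N)Σ|X[k]|², so Σ|X[k]|² = N·Σ|x[n]|² = 4·23.0000

Σ|X[k]|² = N·Σ|x[n]|² = 4·23.0000 = 92.0000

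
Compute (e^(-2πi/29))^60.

Since ω_29^29 = 1, powers reduce modulo 29.
60 mod 29 = 2
So ω_29^60 = ω_29^2 = e^(-2πi·2/29)

ω_29^60 = ω_29^2 = 0.9076-0.4199i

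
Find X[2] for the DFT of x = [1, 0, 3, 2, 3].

X[2] = Σ(n=0 to 4) x[n] · ω_5^(2n) where ω_5 = e^(-2πi/5)
= (1)·ω_5^0 + (0)·ω_5^2 + (3)·ω_5^4 + (2)·ω_5^6 + (3)·ω_5^8

X[2] = 0.1180+2.7144i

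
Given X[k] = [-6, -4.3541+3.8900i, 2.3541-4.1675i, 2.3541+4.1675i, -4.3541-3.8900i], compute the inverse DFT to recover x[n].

x[n] = (1/5) Σ(k=0 to 4) X[k] · e^(2πikn/5)

Computing each x[n]:
x[0] = -2
x[1] = -3
x[2] = -2
x[3] = 3
x[4] = -2

x = [-2, -3, -2, 3, -2]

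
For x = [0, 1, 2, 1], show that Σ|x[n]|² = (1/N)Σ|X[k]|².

Time domain:
Σ|x[n]|² = |0|² + |1|² + |2|² + |1|² = 6.0000

Frequency domain:
(1/4)Σ|X[k]|² = (1/4)(|4|² + |-2|² + |0|² + |-2|²) = (1/4)·24.0000 = 6.0000

Both sides agree, confirming Parseval's theorem.

Σ|x[n]|² = (1/N)Σ|X[k]|² = 6.0000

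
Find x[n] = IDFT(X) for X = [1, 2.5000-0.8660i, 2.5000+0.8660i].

x[n] = (1/3) Σ(k=0 to 2) X[k] · e^(2πikn/3)

Computing each x[n]:
x[0] = 2
x[1] = 0
x[2] = -1

x = [2, 0, -1]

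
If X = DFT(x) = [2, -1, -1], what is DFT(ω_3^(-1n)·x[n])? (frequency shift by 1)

Modulation property: DFT(ω_3^(-1n)·x[n]) = X[(k-1) mod 3], so circularly shift X by 1 positions.

X[k-1] = [-1, 2, -1]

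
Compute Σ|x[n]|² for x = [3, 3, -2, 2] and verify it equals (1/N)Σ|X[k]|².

Time domain:
Σ|x[n]|² = |3|² + |3|² + |-2|² + |2|² = 26.0000

Frequency domain:
(1/4)Σ|X[k]|² = (1/4)(|6|² + |5-1i|² + |-4|² + |5+1i|²) = (1/4)·104.0000 = 26.0000

Both sides agree, confirming Parseval's theorem.

Σ|x[n]|² = (1/N)Σ|X[k]|² = 26.0000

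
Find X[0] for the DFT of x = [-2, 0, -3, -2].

X[0] = Σ(n=0 to 3) x[n] · ω_4^0 = Σ x[n]
= (-2) + (0) + (-3) + (-2)

X[0] = -7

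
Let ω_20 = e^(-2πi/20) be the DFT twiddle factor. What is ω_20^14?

ω_20^14 = e^(-2πi·14/20)
= cos(-2π·14/20) + i·sin(-2π·14/20)
= cos(-28π/20) + i·sin(-28π/20)

ω_20^14 = cos(-28π/20) + i·sin(-28π/20) = -0.3090+0.9511i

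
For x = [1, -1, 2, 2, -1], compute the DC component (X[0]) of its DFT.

X[0] = Σ(n=0 to 4) x[n] · ω_5^0 = Σ x[n]
= (1) + (-1) + (2) + (2) + (-1)

X[0] = 3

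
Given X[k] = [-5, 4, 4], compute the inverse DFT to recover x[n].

x[n] = (1/3) Σ(k=0 to 2) X[k] · e^(2πikn/3)

Computing each x[n]:
x[0] = 1
x[1] = -3
x[2] = -3

x = [1, -3, -3]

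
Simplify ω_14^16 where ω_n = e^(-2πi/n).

Since ω_14^14 = 1, powers reduce modulo 14.
16 mod 14 = 2
So ω_14^16 = ω_14^2 = e^(-2πi·2/14)

ω_14^16 = ω_14^2 = 0.6235-0.7818i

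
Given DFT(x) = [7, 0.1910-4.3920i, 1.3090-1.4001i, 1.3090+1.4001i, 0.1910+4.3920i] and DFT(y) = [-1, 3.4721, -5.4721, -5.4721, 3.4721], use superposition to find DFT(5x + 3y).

By linearity: DFT(5x + 3y) = 5·DFT(x) + 3·DFT(y)
= 5·[7, 0.1910-4.3920i, 1.3090-1.4001i, 1.3090+1.4001i, 0.1910+4.3920i] + 3·[-1, 3.4721, -5.4721, -5.4721, 3.4721]

Computing element-wise:
Z[0] = 5·(7) + 3·(-1) = 32
Z[1] = 5·(0.1910-4.3920i) + 3·(3.4721) = 11.3713-21.9600i
Z[2] = 5·(1.3090-1.4001i) + 3·(-5.4721) = -9.8713-7.0005i
Z[3] = 5·(1.3090+1.4001i) + 3·(-5.4721) = -9.8713+7.0005i
Z[4] = 5·(0.1910+4.3920i) + 3·(3.4721) = 11.3713+21.9600i

DFT(5x + 3y) = 5·X + 3·Y = [32, 11.3713-21.9600i, -9.8713-7.0005i, -9.8713+7.0005i, 11.3713+21.9600i]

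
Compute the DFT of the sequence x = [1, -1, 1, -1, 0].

X[k] = Σ(n=0 to 4) x[n] · ω_5^(nk)
where ω_5 = e^(-2πi/5)

Computing each X[k]:
X[0] = 0
X[1] = 0.6910-0.2245i
X[2] = 1.8090+2.4899i
X[3] = 1.8090-2.4899i
X[4] = 0.6910+0.2245i

X = [0, 0.6910-0.2245i, 1.8090+2.4899i, 1.8090-2.4899i, 0.6910+0.2245i]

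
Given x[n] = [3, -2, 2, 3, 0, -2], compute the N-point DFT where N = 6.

X[k] = Σ(n=0 to 5) x[n] · ω_6^(nk)
where ω_6 = e^(-2πi/6)

Computing each X[k]:
X[0] = 4
X[1] = -3.0000-1.7321i
X[2] = 7.0000+1.7321i
X[3] = 6
X[4] = 7.0000-1.7321i
X[5] = -3.0000+1.7321i

X = [4, -3.0000-1.7321i, 7.0000+1.7321i, 6, 7.0000-1.7321i, -3.0000+1.7321i]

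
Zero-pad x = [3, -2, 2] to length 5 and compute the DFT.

Original 3-point DFT: [3, 3.0000+3.4641i, 3.0000-3.4641i]
Zero-padded 5-point DFT provides frequency interpolation.

DFT_5([x, 0, ...]) = [3, 0.7639+0.7265i, 5.2361+3.0777i, 5.2361-3.0777i, 0.7639-0.7265i]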